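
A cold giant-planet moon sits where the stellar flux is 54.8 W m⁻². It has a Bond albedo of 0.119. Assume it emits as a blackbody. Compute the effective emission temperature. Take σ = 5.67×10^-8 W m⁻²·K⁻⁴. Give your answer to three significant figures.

121 K

Averaging over the sphere, the absorbed flux is S(1−α)/4 = 12.07 W m⁻².
Set σT⁴ = 12.07 → T = (12.07/σ)^(1/4) = 120.8 K.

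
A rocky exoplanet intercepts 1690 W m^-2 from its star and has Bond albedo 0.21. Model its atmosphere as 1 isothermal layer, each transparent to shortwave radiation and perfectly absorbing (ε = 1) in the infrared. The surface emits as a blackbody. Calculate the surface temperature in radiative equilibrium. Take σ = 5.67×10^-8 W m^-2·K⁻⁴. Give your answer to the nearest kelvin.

Top-of-atmosphere balance: σT_e⁴ = S(1−α)/4 = 333.8 W m^-2 → T_e = 277.0 K.
For an N-layer opaque stack, T_s⁴ = (N+1)T_e⁴, hence T_s = (2)^(1/4)×277.0 K = 329.4 K.

329 K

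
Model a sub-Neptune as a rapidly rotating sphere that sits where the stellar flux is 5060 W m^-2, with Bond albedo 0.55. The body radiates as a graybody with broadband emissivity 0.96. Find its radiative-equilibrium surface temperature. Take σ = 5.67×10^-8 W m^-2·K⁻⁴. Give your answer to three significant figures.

The planet absorbs (1−α)S over its disc πR² and re-emits over 4πR², so the mean absorbed flux is (1−0.55)·5060/4 = 569.2 W m^-2.
Radiative balance εσT⁴ = 569.2 gives T = [569.2/(0.96·σ)]^(1/4) = 319.8 K.

320 kelvin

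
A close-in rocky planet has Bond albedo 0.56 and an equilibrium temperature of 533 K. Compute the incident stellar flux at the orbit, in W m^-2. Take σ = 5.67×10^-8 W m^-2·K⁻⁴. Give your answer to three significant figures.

41600 W m^-2

Invert the energy balance for S: S = 4σT⁴/(1−α).
The emitted flux is σT⁴ = 4576 W m^-2.
S = 4·4576/0.44 = 41600 W m^-2.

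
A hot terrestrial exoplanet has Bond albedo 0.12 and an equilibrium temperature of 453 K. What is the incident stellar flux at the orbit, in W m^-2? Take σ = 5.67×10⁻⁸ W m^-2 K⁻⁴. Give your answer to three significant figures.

10900 W m^-2

Invert the energy balance for S: S = 4σT⁴/(1−α).
σT⁴ = 5.67×10⁻⁸·(453)⁴ = 2388 W m^-2.
So S = 4×2388/(1−0.12) = 10850 W m^-2.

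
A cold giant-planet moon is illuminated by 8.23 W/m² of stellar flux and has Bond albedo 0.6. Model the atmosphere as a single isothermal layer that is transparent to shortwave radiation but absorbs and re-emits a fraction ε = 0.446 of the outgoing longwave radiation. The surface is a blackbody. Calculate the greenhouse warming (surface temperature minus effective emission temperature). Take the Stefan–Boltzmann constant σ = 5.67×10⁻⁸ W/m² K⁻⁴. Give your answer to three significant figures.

4.02 K

Effective emission temperature (TOA balance): σT_e⁴ = S(1−α)/4 = 0.8230 W/m² → T_e = 61.72 K.
Surface balance with a leaky layer gives σT_s⁴ = σT_e⁴·2/(2−ε), so T_s = T_e·[2/(2−0.446)]^(1/4) = 65.74 K.
The atmosphere warms the surface by 4.019 K.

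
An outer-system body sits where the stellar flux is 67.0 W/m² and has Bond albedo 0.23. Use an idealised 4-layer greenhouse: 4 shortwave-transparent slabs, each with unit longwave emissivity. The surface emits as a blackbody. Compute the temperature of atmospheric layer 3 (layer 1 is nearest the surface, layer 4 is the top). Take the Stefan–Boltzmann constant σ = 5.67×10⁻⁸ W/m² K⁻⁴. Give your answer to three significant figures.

146 K

Top-of-atmosphere balance: σT_e⁴ = S(1−α)/4 = 12.90 W/m² → T_e = 122.8 K.
Each opaque layer satisfies 2T_j⁴ = T_{j−1}⁴ + T_{j+1}⁴, giving T_k⁴ = (N+1−k)T_e⁴.
With k = 3: T_3 = (4+1−3)^¼·122.8 K = 146.0 K.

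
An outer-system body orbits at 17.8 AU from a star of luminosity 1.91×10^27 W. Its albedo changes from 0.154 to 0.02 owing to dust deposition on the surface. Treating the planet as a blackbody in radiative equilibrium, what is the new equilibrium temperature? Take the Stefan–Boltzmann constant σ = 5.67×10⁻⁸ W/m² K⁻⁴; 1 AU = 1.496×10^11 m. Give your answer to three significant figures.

98.1 kelvin

d = 17.8 × 1.496×10^11 m = 2.663×10^12 m.
Spreading L over a sphere of radius d: S = 1.91×10^27/(4π·2.66×10^12²) = 21.43 W/m².
With the new albedo, S(1−α₂)/4 = 5.252 W/m², so T₂ = 98.10 K.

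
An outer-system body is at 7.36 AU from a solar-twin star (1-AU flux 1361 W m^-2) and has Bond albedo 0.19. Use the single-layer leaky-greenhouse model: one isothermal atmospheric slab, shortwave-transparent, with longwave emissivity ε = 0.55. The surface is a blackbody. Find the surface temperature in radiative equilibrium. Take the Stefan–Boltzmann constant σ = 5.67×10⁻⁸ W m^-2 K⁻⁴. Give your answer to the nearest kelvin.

Flux at the orbit: S = 1361/(7.36)² = 25.12 W m^-2.
The planet radiates to space at T_e = [S(1−α)/(4σ)]^(1/4) = 97.33 K.
Surface balance with a leaky layer gives σT_s⁴ = σT_e⁴·2/(2−ε), so T_s = T_e·[2/(2−0.55)]^(1/4) = 105.5 K.

105 kelvin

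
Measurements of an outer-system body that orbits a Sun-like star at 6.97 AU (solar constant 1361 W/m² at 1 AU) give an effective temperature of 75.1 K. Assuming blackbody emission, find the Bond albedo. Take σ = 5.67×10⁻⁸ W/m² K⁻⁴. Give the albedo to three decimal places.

0.742

By the inverse-square law, S = 1361/6.97² = 28.02 W/m².
Energy balance: S(1−α)/4 = σT⁴, so 1−α = 4σT⁴/S.
σT⁴ = 1.804 W/m², so 4σT⁴ = 7.214 W/m².
Hence α = 1 − 7.214/28.02 = 0.7425.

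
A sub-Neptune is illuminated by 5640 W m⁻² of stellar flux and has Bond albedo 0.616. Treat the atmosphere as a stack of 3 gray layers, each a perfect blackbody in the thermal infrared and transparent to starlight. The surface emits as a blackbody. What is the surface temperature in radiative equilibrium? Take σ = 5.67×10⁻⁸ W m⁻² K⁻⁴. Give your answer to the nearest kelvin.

OLR = S(1−α)/4 = 541.4 W m⁻²; the top layer radiates at T_e = 312.6 K.
With N = 3 opaque layers, T_s = (N+1)^(1/4)·T_e = 4^(1/4)·312.6 = 442.1 K.

442 kelvin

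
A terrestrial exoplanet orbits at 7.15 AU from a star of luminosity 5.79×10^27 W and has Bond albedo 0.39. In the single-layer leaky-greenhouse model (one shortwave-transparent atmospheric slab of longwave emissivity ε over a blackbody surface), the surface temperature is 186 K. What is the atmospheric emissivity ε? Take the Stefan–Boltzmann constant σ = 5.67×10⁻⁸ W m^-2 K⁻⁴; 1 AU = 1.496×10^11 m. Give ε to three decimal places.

0.190

d = 7.15 × 1.496×10^11 m = 1.070×10^12 m.
S = L/(4πd²) = 402.7 W m^-2.
TOA balance gives T_e = 181.4 K.
Since (2−ε)/2 = (T_e/T_s)⁴ = 0.9050, ε = 0.1901.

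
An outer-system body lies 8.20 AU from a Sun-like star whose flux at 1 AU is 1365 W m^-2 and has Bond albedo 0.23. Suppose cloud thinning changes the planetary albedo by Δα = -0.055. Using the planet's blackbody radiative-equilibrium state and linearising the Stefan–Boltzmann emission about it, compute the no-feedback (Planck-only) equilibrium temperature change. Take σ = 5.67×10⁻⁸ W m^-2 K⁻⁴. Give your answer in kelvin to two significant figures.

1.6 kelvin

Flux at the orbit: S = 1365/(8.20)² = 20.30 W m^-2.
The baseline emission temperature is T_e = 91.11 K.
TOA radiative forcing: ΔF = −S·Δα/4 = −20.30·(-0.055)/4 = 0.2791 W m^-2.
The Planck feedback parameter is 4σT_e³ = 0.1716 W m^-2/K.
So ΔT₀ = 0.2791/0.1716 = 1.63 K.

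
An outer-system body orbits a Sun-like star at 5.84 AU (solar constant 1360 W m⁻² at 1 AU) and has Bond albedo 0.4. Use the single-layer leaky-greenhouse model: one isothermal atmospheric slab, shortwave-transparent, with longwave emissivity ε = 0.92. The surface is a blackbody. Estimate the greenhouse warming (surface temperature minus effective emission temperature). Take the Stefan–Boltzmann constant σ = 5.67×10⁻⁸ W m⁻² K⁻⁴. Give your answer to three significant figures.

Irradiance scales as 1/d², so S = 1360 W m⁻² × (1/5.84)² = 39.88 W m⁻².
At the top of the atmosphere, σT_e⁴ = S(1−α)/4 = 5.981 W m⁻², giving T_e = 101.3 K.
For a single slab of emissivity ε, T_s⁴ = 2T_e⁴/(2−ε); thus T_s = 101.3·(1.852)^(1/4) = 118.2 K.
T_s − T_e = 118.2 − 101.3 = 16.88 K.

16.9 K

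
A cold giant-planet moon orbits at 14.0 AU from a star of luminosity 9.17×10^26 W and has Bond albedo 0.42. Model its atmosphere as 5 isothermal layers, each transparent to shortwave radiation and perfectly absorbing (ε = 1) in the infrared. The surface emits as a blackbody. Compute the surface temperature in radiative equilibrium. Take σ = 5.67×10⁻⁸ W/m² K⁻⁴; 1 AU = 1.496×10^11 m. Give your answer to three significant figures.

d = 14.0 × 1.496×10^11 m = 2.094×10^12 m.
Flux at the orbit: S = L/(4πd²) = 9.17×10^26/(4π·(2.09×10^12)²) = 16.64 W/m².
OLR = S(1−α)/4 = 2.412 W/m²; the top layer radiates at T_e = 80.76 K.
With N = 5 opaque layers, T_s = (N+1)^(1/4)·T_e = 6^(1/4)·80.76 = 126.4 K.

126 kelvin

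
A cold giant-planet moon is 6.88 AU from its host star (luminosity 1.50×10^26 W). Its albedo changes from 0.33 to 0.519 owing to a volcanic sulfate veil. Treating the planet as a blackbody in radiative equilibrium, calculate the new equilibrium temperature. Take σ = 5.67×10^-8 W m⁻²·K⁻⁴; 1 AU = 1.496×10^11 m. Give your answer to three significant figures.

69.9 K

d = 6.88 × 1.496×10^11 m = 1.029×10^12 m.
Flux at the orbit: S = L/(4πd²) = 1.50×10^26/(4π·(1.03×10^12)²) = 11.27 W m⁻².
T₂ = [S(1−α₂)/(4σ)]^(1/4) = [11.27·0.481/(4σ)]^(1/4) = 69.92 K.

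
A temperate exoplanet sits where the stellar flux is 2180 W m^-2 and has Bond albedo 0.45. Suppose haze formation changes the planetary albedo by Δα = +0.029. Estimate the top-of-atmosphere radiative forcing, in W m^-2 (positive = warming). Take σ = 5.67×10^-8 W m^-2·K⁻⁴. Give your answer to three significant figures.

-15.8 W m^-2

TOA radiative forcing: ΔF = −S·Δα/4 = −2180·(+0.029)/4 = -15.81 W m^-2.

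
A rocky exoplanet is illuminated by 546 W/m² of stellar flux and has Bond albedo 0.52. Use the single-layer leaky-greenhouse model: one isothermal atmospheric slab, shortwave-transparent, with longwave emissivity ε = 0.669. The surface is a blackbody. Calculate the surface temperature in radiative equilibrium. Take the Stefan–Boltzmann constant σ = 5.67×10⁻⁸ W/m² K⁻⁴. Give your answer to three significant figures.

At the top of the atmosphere, σT_e⁴ = S(1−α)/4 = 65.52 W/m², giving T_e = 184.4 K.
Surface balance with a leaky layer gives σT_s⁴ = σT_e⁴·2/(2−ε), so T_s = T_e·[2/(2−0.669)]^(1/4) = 204.1 K.

204 kelvin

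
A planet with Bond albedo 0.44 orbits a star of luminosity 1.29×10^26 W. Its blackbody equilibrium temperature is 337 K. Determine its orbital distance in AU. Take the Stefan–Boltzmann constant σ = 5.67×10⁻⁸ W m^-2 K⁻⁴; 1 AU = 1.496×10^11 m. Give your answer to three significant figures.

0.296 AU

The flux needed for this T is 4σT⁴/(1−0.44) = 5224 W m^-2.
S = L/(4πd²) → d = √(L/4πS) = √(1.29×10^26/(4π·5224)) = 4.433×10^10 m = 0.2963 AU.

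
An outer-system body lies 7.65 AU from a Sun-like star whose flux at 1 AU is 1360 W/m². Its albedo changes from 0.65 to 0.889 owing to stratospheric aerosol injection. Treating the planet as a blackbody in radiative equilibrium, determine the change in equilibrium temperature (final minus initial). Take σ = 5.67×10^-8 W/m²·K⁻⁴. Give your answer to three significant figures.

Irradiance scales as 1/d², so S = 1360 W/m² × (1/7.65)² = 23.24 W/m².
Initial: T₁ = [S(1−0.65)/(4σ)]^(1/4) = 77.39 K.
Final:   T₂ = [S(1−0.889)/(4σ)]^(1/4) = 58.07 K.
ΔT = T₂ − T₁ = -19.31 K.

-19.3 K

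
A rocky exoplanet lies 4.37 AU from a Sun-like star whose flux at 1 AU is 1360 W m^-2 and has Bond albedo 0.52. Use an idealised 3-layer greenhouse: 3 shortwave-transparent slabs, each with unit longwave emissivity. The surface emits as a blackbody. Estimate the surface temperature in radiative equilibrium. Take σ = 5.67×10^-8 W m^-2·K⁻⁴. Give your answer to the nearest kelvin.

Flux at the orbit: S = 1360/(4.37)² = 71.22 W m^-2.
The effective emission temperature is T_e = [S(1−α)/(4σ)]^¼ = 110.8 K.
Layer-by-layer balance gives σT_s⁴ = (N+1)σT_e⁴, so T_s = 4^¼·110.8 = 156.7 K.

157 kelvin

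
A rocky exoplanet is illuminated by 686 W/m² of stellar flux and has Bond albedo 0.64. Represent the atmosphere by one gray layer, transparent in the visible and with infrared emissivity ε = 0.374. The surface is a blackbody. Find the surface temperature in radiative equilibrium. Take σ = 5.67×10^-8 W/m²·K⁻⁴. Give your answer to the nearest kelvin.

Effective emission temperature (TOA balance): σT_e⁴ = S(1−α)/4 = 61.74 W/m² → T_e = 181.7 K.
For a single slab of emissivity ε, T_s⁴ = 2T_e⁴/(2−ε); thus T_s = 181.7·(1.23)^(1/4) = 191.3 K.

191 kelvin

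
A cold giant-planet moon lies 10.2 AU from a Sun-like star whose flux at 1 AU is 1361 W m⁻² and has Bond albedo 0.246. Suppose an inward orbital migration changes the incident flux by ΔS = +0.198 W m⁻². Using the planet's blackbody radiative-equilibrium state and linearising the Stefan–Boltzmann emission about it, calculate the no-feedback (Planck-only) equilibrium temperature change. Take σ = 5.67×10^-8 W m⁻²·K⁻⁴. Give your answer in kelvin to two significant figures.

Irradiance scales as 1/d², so S = 1361 W m⁻² × (1/10.2)² = 13.08 W m⁻².
The baseline emission temperature is T_e = 81.21 K.
ΔF = Δ[S(1−α)]/4 = (1−0.246)·+0.198/4 = 0.03732 W m⁻².
Linearising σT⁴ gives d(σT⁴)/dT = 4σT_e³ = 0.1215 W m⁻² per K.
ΔT₀ = ΔF/λ_P = 0.03732/0.1215 = 0.307 K.

0.31 K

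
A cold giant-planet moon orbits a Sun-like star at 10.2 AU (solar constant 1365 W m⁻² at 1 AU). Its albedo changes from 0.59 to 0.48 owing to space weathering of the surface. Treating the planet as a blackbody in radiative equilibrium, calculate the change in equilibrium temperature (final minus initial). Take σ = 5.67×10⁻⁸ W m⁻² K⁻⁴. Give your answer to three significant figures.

Irradiance scales as 1/d², so S = 1365 W m⁻² × (1/10.2)² = 13.12 W m⁻².
Initial: T₁ = [S(1−0.59)/(4σ)]^(1/4) = 69.79 K.
After:  T₂ = [13.12·0.52/(4σ)]^(1/4) = 74.06 K.
Change: 74.06 − 69.79 = 4.272 K.

4.27 K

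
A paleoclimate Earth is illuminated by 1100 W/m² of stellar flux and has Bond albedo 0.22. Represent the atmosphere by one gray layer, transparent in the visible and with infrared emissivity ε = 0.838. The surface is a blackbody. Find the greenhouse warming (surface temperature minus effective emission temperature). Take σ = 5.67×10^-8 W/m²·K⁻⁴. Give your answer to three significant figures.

36.1 K

The planet radiates to space at T_e = [S(1−α)/(4σ)]^(1/4) = 248.0 K.
The surface balance (absorbed SW + ε·downward IR = σT_s⁴) with T_a⁴ = T_s⁴/2 reduces to T_s = T_e·[2/(2−ε)]^¼ = 284.1 K.
T_s − T_e = 284.1 − 248.0 = 36.06 K.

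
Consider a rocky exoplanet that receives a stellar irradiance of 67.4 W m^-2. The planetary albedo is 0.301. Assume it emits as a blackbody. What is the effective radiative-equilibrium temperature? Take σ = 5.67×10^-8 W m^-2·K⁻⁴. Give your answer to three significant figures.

Absorbed flux (global mean): S(1−α)/4 = 67.40·0.699/4 = 11.78 W m^-2.
In equilibrium σT⁴ equals this, so T = 120.1 K.

120 K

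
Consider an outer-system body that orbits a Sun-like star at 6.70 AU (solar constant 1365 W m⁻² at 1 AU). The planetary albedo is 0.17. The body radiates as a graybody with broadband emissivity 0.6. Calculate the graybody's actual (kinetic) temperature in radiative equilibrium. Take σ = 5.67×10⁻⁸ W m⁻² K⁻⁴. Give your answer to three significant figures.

117 K

Irradiance scales as 1/d², so S = 1365 W m⁻² × (1/6.70)² = 30.41 W m⁻².
Averaging over the sphere, the absorbed flux is S(1−α)/4 = 6.310 W m⁻².
Equating to εσT⁴ with ε = 0.6: T = (6.310/0.6σ)^(1/4) = 116.7 K.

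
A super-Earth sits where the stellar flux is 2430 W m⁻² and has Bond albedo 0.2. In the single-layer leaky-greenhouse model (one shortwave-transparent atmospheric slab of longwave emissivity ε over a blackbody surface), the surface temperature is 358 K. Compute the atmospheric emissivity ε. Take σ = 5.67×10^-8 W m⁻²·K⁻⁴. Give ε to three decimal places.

TOA balance gives T_e = 304.3 K.
T_s⁴ = T_e⁴·2/(2−ε) → ε = 2 − 2(T_e/T_s)⁴ = 2 − 2·(304.3/358)⁴ = 0.9564.

0.956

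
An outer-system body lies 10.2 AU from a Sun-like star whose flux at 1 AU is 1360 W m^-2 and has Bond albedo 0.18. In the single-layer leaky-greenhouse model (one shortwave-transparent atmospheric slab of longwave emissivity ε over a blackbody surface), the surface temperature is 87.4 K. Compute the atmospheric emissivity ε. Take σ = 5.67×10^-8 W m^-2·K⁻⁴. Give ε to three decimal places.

0.380

Flux at the orbit: S = 1360/(10.2)² = 13.07 W m^-2.
First, T_e = [13.07·(1−0.18)/(4σ)]^(1/4) = 82.91 K.
Inverting T_s⁴ = 2T_e⁴/(2−ε): (T_e/T_s)⁴ = 0.8100, so ε = 2(1 − 0.8100) = 0.3801.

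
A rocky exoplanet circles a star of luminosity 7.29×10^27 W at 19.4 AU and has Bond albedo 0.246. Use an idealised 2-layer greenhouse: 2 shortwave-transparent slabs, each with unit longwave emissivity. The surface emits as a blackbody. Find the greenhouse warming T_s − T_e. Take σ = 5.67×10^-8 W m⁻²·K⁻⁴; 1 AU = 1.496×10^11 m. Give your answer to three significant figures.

d = 19.4 × 1.496×10^11 m = 2.902×10^12 m.
Spreading L over a sphere of radius d: S = 7.29×10^27/(4π·2.90×10^12²) = 68.87 W m⁻².
The effective emission temperature is T_e = [S(1−α)/(4σ)]^¼ = 123.0 K.
Surface: T_s = (3)^¼·T_e = 161.9 K.
So the greenhouse effect raises the surface by 161.9 − 123.0 = 38.88 K.

38.9 kelvin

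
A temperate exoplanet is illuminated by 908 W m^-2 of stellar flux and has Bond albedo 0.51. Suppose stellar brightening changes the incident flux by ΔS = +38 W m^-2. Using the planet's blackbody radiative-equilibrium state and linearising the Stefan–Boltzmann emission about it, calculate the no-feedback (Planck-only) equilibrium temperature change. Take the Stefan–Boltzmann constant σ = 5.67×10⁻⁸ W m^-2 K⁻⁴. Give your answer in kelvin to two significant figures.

Reference equilibrium: T_e = [S(1−α)/(4σ)]^(1/4) = 210.5 K.
Only a fraction (1−α) is absorbed and it's spread over 4πR², so ΔF = (1−α)ΔS/4 = 4.655 W m^-2.
Linearising σT⁴ gives d(σT⁴)/dT = 4σT_e³ = 2.114 W m^-2 per K.
ΔT₀ = ΔF/λ_P = 4.655/2.114 = 2.20 K.

2.2 K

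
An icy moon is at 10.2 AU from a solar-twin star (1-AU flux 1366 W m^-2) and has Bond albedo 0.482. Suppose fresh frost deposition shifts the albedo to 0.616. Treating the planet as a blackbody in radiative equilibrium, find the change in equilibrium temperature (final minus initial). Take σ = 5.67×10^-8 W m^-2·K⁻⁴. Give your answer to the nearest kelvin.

-5 K

By the inverse-square law, S = 1366/10.2² = 13.13 W m^-2.
Initial: T₁ = [S(1−0.482)/(4σ)]^(1/4) = 74.00 K.
With α = 0.616, T₂ = 68.66 K.
ΔT = T₂ − T₁ = -5.336 K.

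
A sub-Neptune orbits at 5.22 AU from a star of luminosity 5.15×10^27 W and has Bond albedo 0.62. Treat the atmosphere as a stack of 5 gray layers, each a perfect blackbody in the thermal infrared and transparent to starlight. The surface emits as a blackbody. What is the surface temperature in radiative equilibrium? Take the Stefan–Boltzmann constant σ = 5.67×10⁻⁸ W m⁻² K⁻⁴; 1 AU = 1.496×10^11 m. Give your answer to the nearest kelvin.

287 K

Orbital distance: d = 5.22 AU = 7.809×10^11 m.
S = L/(4πd²) = 672.0 W m⁻².
OLR = S(1−α)/4 = 63.84 W m⁻²; the top layer radiates at T_e = 183.2 K.
With N = 5 opaque layers, T_s = (N+1)^(1/4)·T_e = 6^(1/4)·183.2 = 286.7 K.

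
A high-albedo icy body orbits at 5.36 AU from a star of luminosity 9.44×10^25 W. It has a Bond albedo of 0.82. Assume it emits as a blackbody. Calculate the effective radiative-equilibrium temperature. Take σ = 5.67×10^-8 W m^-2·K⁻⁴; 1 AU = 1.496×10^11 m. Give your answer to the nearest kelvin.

Orbital distance: d = 5.36 AU = 8.019×10^11 m.
S = L/(4πd²) = 11.68 W m^-2.
The planet absorbs (1−α)S over its disc πR² and re-emits over 4πR², so the mean absorbed flux is (1−0.82)·11.68/4 = 0.5258 W m^-2.
Balancing against σT⁴: T = (0.5258/5.67×10⁻⁸)^(1/4) = 55.18 K.

55 K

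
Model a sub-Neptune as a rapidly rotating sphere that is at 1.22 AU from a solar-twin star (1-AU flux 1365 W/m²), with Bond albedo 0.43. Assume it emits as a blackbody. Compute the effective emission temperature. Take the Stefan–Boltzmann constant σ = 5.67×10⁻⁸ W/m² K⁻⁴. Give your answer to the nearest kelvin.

219 K

Irradiance scales as 1/d², so S = 1365 W/m² × (1/1.22)² = 917.1 W/m².
Absorbed flux (global mean): S(1−α)/4 = 917.1·0.57/4 = 130.7 W/m².
Balancing against σT⁴: T = (130.7/5.67×10⁻⁸)^(1/4) = 219.1 K.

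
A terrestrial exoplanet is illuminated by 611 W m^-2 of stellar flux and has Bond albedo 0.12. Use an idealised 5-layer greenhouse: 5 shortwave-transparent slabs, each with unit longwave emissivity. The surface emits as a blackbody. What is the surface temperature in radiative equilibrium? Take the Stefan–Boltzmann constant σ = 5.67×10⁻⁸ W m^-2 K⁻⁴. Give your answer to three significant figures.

The effective emission temperature is T_e = [S(1−α)/(4σ)]^¼ = 220.7 K.
Layer-by-layer balance gives σT_s⁴ = (N+1)σT_e⁴, so T_s = 6^¼·220.7 = 345.3 K.

345 K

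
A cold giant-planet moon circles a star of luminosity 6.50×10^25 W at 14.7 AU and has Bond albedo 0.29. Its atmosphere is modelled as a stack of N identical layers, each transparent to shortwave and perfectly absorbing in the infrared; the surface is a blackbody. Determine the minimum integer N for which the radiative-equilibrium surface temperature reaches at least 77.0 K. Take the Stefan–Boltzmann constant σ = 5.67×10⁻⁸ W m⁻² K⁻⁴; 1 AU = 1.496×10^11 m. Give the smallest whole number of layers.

10

Orbital distance: d = 14.7 AU = 2.199×10^12 m.
Flux at the orbit: S = L/(4πd²) = 6.50×10^25/(4π·(2.20×10^12)²) = 1.070 W m⁻².
Top-of-atmosphere balance: σT_e⁴ = S(1−α)/4 = 0.1898 W m⁻² → T_e = 42.78 K.
Need (N+1)T_e⁴ ≥ T_s⁴, i.e. N+1 ≥ (77.0/42.78)⁴ = 10.499.
The minimum whole number is N = 10.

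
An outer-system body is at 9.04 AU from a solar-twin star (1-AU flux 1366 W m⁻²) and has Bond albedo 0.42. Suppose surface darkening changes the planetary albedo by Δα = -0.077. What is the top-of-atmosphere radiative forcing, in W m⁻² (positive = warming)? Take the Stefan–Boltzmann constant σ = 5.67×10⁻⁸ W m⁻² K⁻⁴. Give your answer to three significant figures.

By the inverse-square law, S = 1366/9.04² = 16.72 W m⁻².
The change in absorbed flux is Δ[S(1−α)/4] = −SΔα/4 = 0.3218 W m⁻².

0.322 W m⁻²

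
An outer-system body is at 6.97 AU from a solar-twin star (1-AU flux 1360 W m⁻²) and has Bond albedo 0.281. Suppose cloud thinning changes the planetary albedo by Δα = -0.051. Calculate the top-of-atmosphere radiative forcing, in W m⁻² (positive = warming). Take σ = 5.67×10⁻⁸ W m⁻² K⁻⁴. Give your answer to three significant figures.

0.357 W m⁻²

Irradiance scales as 1/d², so S = 1360 W m⁻² × (1/6.97)² = 27.99 W m⁻².
The change in absorbed flux is Δ[S(1−α)/4] = −SΔα/4 = 0.3569 W m⁻².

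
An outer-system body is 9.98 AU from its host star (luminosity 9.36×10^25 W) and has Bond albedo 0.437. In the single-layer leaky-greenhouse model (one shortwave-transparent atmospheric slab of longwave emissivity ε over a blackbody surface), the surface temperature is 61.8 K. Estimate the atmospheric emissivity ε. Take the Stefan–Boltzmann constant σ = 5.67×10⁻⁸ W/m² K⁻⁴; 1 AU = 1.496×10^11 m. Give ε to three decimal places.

0.863

d = 9.98 × 1.496×10^11 m = 1.493×10^12 m.
Flux at the orbit: S = L/(4πd²) = 9.36×10^25/(4π·(1.49×10^12)²) = 3.342 W/m².
First, T_e = [3.342·(1−0.437)/(4σ)]^(1/4) = 53.67 K.
Inverting T_s⁴ = 2T_e⁴/(2−ε): (T_e/T_s)⁴ = 0.5687, so ε = 2(1 − 0.5687) = 0.8627.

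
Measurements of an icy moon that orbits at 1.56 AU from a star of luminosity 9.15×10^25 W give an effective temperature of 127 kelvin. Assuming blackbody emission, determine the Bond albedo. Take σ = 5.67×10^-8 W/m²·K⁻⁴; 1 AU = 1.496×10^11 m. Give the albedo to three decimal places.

0.559

d = 1.56 × 1.496×10^11 m = 2.334×10^11 m.
S = L/(4πd²) = 133.7 W/m².
Energy balance: S(1−α)/4 = σT⁴, so 1−α = 4σT⁴/S.
4σT⁴ = 4·5.67×10⁻⁸·(127)⁴ = 59.00 W/m².
1−α = 59.00/133.7 = 0.4413, so α = 0.5587.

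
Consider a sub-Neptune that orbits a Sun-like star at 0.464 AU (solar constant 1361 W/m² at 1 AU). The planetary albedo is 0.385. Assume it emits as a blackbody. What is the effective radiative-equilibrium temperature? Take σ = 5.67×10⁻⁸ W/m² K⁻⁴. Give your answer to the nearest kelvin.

By the inverse-square law, S = 1361/0.464² = 6322 W/m².
Averaging over the sphere, the absorbed flux is S(1−α)/4 = 971.9 W/m².
Balancing against σT⁴: T = (971.9/5.67×10⁻⁸)^(1/4) = 361.8 K.

362 kelvin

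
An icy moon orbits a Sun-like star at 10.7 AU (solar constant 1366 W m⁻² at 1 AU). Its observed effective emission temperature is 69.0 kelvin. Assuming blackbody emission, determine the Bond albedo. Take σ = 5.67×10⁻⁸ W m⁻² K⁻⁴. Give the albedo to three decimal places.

By the inverse-square law, S = 1366/10.7² = 11.93 W m⁻².
From σT⁴ = S(1−α)/4 we invert for α: 1−α = 4σT⁴/S.
σT⁴ = 1.285 W m⁻², so 4σT⁴ = 5.141 W m⁻².
Hence α = 1 − 5.141/11.93 = 0.5691.

0.569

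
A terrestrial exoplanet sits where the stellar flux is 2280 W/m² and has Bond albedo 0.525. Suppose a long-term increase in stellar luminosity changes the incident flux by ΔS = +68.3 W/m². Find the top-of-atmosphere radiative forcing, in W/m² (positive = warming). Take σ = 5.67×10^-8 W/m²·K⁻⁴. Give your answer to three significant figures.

TOA radiative forcing: ΔF = (1−α)ΔS/4 = 0.475·(+68.3)/4 = 8.111 W/m².

8.11 W/m²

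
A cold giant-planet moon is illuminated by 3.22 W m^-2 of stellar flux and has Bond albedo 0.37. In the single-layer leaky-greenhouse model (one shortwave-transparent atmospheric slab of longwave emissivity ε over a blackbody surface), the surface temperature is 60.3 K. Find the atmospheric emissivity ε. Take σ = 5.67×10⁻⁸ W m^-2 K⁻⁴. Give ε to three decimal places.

TOA balance gives T_e = 54.69 K.
T_s⁴ = T_e⁴·2/(2−ε) → ε = 2 − 2(T_e/T_s)⁴ = 2 − 2·(54.69/60.3)⁴ = 0.6469.

0.647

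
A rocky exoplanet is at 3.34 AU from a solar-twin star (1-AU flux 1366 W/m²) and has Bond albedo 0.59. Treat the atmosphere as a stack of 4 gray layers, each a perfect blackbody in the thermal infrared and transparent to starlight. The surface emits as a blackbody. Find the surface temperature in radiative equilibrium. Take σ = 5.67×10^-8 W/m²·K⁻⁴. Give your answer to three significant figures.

Irradiance scales as 1/d², so S = 1366 W/m² × (1/3.34)² = 122.4 W/m².
The effective emission temperature is T_e = [S(1−α)/(4σ)]^¼ = 122.0 K.
For an N-layer opaque stack, T_s⁴ = (N+1)T_e⁴, hence T_s = (5)^(1/4)×122.0 K = 182.4 K.

182 K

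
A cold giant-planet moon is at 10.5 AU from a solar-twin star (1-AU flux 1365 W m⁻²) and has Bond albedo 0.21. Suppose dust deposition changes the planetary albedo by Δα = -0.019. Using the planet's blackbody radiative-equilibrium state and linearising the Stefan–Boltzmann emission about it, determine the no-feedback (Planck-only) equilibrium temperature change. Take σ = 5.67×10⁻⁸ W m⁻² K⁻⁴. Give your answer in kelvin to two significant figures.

0.49 kelvin

By the inverse-square law, S = 1365/10.5² = 12.38 W m⁻².
The baseline emission temperature is T_e = 81.04 K.
ΔF = −(S/4)Δα = −(12.38/4)×(-0.019) = 0.05881 W m⁻².
Planck response: λ_P = 4σT_e³ = 4·5.67×10⁻⁸·(81.04)³ = 0.1207 W m⁻²/K.
Hence the no-feedback warming is ΔF/(4σT_e³) = 0.487 K.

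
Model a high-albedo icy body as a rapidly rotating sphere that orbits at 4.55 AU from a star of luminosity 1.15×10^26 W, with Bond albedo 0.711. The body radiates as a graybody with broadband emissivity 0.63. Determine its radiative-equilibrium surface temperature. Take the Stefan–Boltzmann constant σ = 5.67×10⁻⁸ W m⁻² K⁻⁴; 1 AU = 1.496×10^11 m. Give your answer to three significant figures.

79.5 kelvin

Orbital distance: d = 4.55 AU = 6.807×10^11 m.
Flux at the orbit: S = L/(4πd²) = 1.15×10^26/(4π·(6.81×10^11)²) = 19.75 W m⁻².
Averaging over the sphere, the absorbed flux is S(1−α)/4 = 1.427 W m⁻².
Equating to εσT⁴ with ε = 0.63: T = (1.427/0.63σ)^(1/4) = 79.50 K.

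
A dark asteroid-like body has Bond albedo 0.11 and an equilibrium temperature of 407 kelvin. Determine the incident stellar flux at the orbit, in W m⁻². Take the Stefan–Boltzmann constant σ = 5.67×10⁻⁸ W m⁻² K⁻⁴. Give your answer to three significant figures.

Invert the energy balance for S: S = 4σT⁴/(1−α).
σT⁴ = 5.67×10⁻⁸·(407)⁴ = 1556 W m⁻².
So S = 4×1556/(1−0.11) = 6992 W m⁻².

6990 W m⁻²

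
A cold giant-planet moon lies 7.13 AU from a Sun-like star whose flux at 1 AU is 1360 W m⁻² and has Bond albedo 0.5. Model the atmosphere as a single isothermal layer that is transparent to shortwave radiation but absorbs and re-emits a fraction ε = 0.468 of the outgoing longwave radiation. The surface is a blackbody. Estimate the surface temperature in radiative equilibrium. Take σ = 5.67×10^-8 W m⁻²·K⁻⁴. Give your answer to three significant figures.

93.7 K

By the inverse-square law, S = 1360/7.13² = 26.75 W m⁻².
Effective emission temperature (TOA balance): σT_e⁴ = S(1−α)/4 = 3.344 W m⁻² → T_e = 87.63 K.
For a single slab of emissivity ε, T_s⁴ = 2T_e⁴/(2−ε); thus T_s = 87.63·(1.305)^(1/4) = 93.67 K.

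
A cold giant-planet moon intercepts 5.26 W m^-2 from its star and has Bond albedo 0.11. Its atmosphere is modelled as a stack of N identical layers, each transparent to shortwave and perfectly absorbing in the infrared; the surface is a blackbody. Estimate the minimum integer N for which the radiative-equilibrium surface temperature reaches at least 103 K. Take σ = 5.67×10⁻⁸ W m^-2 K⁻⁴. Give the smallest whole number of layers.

5

Top-of-atmosphere balance: σT_e⁴ = S(1−α)/4 = 1.170 W m^-2 → T_e = 67.40 K.
Since T_s⁴ = (N+1)T_e⁴, we need N ≥ (T_s/T_e)⁴ − 1 = 4.453.
So N ≥ 4.453; the smallest integer is N = 5.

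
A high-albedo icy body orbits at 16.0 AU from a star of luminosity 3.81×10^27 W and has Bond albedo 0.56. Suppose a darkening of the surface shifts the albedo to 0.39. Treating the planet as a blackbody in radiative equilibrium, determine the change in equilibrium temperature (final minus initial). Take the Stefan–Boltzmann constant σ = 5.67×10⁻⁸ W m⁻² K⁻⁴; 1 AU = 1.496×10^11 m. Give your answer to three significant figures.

8.57 kelvin

d = 16.0 × 1.496×10^11 m = 2.394×10^12 m.
Spreading L over a sphere of radius d: S = 3.81×10^27/(4π·2.39×10^12²) = 52.92 W m⁻².
Before: T₁ = [52.92·0.44/(4σ)]^(1/4) = 100.7 K.
With α = 0.39, T₂ = 109.2 K.
Change: 109.2 − 100.7 = 8.566 K.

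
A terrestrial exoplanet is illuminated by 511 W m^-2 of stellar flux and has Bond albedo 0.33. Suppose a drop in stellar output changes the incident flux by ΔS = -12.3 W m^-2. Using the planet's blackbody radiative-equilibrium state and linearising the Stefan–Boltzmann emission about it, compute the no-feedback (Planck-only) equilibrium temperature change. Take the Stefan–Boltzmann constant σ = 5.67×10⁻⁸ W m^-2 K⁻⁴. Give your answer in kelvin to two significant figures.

Reference equilibrium: T_e = [S(1−α)/(4σ)]^(1/4) = 197.1 K.
TOA radiative forcing: ΔF = (1−α)ΔS/4 = 0.67·(-12.3)/4 = -2.060 W m^-2.
Linearising σT⁴ gives d(σT⁴)/dT = 4σT_e³ = 1.737 W m^-2 per K.
So ΔT₀ = -2.060/1.737 = -1.19 K.

-1.2 K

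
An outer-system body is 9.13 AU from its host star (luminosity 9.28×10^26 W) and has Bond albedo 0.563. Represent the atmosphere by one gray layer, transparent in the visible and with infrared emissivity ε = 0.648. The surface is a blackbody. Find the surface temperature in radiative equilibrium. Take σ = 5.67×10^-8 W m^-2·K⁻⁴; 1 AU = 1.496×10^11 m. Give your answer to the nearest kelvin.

d = 9.13 × 1.496×10^11 m = 1.366×10^12 m.
Spreading L over a sphere of radius d: S = 9.28×10^26/(4π·1.37×10^12²) = 39.59 W m^-2.
The planet radiates to space at T_e = [S(1−α)/(4σ)]^(1/4) = 93.45 K.
Surface balance with a leaky layer gives σT_s⁴ = σT_e⁴·2/(2−ε), so T_s = T_e·[2/(2−0.648)]^(1/4) = 103.1 K.

103 K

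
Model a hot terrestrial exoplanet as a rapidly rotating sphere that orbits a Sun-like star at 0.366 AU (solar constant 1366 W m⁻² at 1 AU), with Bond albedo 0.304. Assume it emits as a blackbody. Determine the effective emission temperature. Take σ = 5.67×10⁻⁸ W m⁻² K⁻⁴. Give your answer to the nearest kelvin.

Flux at the orbit: S = 1366/(0.366)² = 10200 W m⁻².
Absorbed flux (global mean): S(1−α)/4 = 10200·0.696/4 = 1774 W m⁻².
Balancing against σT⁴: T = (1774/5.67×10⁻⁸)^(1/4) = 420.6 K.

421 kelvin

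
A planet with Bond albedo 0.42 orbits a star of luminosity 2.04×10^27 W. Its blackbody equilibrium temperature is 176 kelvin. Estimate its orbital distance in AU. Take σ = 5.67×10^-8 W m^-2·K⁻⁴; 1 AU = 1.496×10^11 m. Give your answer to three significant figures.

4.40 AU

Required flux: S = 4σT⁴/(1−α) = 375.2 W m^-2.
Then d = [L/(4πS)]^(1/2) = 6.578×10^11 m, i.e. 4.397 AU.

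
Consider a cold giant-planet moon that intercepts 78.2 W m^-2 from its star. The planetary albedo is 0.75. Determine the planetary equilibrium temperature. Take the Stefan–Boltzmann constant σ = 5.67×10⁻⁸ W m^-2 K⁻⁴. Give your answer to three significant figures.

The planet absorbs (1−α)S over its disc πR² and re-emits over 4πR², so the mean absorbed flux is (1−0.75)·78.20/4 = 4.888 W m^-2.
In equilibrium σT⁴ equals this, so T = 96.36 K.

96.4 K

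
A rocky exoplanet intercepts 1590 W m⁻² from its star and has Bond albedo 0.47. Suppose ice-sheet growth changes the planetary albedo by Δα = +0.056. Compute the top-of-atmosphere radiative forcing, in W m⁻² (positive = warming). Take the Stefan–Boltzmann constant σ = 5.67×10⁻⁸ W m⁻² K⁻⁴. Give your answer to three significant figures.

ΔF = −(S/4)Δα = −(1590/4)×(+0.056) = -22.26 W m⁻².

-22.3 W m⁻²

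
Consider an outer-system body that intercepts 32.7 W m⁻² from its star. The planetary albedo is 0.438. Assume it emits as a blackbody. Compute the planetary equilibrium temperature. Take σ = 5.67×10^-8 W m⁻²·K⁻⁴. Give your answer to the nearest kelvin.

Averaging over the sphere, the absorbed flux is S(1−α)/4 = 4.594 W m⁻².
Balancing against σT⁴: T = (4.594/5.67×10⁻⁸)^(1/4) = 94.88 K.

95 K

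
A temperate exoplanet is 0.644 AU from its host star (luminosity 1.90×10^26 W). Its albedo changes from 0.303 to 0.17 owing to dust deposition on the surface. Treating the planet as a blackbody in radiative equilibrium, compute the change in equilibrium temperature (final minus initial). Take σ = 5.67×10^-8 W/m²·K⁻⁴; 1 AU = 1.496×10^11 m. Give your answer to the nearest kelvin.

Orbital distance: d = 0.644 AU = 9.634×10^10 m.
Flux at the orbit: S = L/(4πd²) = 1.90×10^26/(4π·(9.63×10^10)²) = 1629 W/m².
With α = 0.303, T₁ = 266.0 K.
After:  T₂ = [1629·0.83/(4σ)]^(1/4) = 277.9 K.
Change: 277.9 − 266.0 = 11.87 K.

12 K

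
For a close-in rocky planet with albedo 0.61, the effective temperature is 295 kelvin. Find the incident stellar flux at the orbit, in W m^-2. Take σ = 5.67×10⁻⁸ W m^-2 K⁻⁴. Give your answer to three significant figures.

4400 W m^-2

From S(1−α)/4 = σT⁴: S = 4σT⁴/(1−α).
The emitted flux is σT⁴ = 429.4 W m^-2.
So S = 4×429.4/(1−0.61) = 4404 W m^-2.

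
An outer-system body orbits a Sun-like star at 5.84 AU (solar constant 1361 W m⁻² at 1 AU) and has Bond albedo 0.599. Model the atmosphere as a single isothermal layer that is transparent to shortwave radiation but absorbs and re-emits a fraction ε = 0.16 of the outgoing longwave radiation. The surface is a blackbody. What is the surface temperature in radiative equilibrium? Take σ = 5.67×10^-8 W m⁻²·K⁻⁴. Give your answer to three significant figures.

Irradiance scales as 1/d², so S = 1361 W m⁻² × (1/5.84)² = 39.91 W m⁻².
At the top of the atmosphere, σT_e⁴ = S(1−α)/4 = 4.001 W m⁻², giving T_e = 91.65 K.
For a single slab of emissivity ε, T_s⁴ = 2T_e⁴/(2−ε); thus T_s = 91.65·(1.087)^(1/4) = 93.58 K.

93.6 kelvin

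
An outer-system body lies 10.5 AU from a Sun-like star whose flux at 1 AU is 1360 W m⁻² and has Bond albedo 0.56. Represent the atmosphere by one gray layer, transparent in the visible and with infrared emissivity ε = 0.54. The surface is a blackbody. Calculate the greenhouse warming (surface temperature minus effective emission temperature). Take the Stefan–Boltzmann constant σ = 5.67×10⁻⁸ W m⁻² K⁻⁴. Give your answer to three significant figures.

Flux at the orbit: S = 1360/(10.5)² = 12.34 W m⁻².
Effective emission temperature (TOA balance): σT_e⁴ = S(1−α)/4 = 1.357 W m⁻² → T_e = 69.94 K.
Surface balance with a leaky layer gives σT_s⁴ = σT_e⁴·2/(2−ε), so T_s = T_e·[2/(2−0.54)]^(1/4) = 75.67 K.
T_s − T_e = 75.67 − 69.94 = 5.725 K.

5.73 kelvin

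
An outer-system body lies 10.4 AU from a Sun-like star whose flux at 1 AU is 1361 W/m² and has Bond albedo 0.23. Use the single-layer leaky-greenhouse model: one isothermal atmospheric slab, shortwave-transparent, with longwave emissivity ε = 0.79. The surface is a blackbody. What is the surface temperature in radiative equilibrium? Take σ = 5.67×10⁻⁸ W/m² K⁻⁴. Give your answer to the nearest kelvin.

By the inverse-square law, S = 1361/10.4² = 12.58 W/m².
Effective emission temperature (TOA balance): σT_e⁴ = S(1−α)/4 = 2.422 W/m² → T_e = 80.85 K.
Surface balance with a leaky layer gives σT_s⁴ = σT_e⁴·2/(2−ε), so T_s = T_e·[2/(2−0.79)]^(1/4) = 91.67 K.

92 kelvin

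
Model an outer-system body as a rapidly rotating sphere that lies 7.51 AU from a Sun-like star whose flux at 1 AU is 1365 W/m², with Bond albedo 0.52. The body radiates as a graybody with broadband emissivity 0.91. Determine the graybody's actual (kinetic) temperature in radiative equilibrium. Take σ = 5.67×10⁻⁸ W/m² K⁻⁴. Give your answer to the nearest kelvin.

87 K

Flux at the orbit: S = 1365/(7.51)² = 24.20 W/m².
The planet absorbs (1−α)S over its disc πR² and re-emits over 4πR², so the mean absorbed flux is (1−0.52)·24.20/4 = 2.904 W/m².
Radiative balance εσT⁴ = 2.904 gives T = [2.904/(0.91·σ)]^(1/4) = 86.62 K.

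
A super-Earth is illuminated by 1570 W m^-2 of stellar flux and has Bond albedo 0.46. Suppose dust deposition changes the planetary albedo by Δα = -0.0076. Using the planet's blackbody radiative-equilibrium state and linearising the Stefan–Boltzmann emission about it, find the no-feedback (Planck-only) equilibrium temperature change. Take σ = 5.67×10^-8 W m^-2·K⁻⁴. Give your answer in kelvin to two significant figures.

Reference equilibrium: T_e = [S(1−α)/(4σ)]^(1/4) = 247.3 K.
The change in absorbed flux is Δ[S(1−α)/4] = −SΔα/4 = 2.983 W m^-2.
Linearising σT⁴ gives d(σT⁴)/dT = 4σT_e³ = 3.429 W m^-2 per K.
Hence the no-feedback warming is ΔF/(4σT_e³) = 0.870 K.

0.87 kelvin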